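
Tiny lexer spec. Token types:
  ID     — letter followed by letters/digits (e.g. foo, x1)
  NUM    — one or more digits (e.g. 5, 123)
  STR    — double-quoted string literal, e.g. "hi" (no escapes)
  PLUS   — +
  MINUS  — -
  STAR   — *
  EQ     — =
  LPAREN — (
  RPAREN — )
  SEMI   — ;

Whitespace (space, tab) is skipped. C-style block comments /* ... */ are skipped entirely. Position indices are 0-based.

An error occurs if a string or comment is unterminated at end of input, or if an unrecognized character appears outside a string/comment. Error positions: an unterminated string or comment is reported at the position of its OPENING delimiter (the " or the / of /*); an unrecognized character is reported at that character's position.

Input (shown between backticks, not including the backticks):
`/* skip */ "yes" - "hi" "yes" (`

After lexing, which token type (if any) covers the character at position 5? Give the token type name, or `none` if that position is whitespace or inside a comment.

Answer: none

Derivation:
pos=0: enter COMMENT mode (saw '/*')
exit COMMENT mode (now at pos=10)
pos=11: enter STRING mode
pos=11: emit STR "yes" (now at pos=16)
pos=17: emit MINUS '-'
pos=19: enter STRING mode
pos=19: emit STR "hi" (now at pos=23)
pos=24: enter STRING mode
pos=24: emit STR "yes" (now at pos=29)
pos=30: emit LPAREN '('
DONE. 5 tokens: [STR, MINUS, STR, STR, LPAREN]
Position 5: char is 'i' -> none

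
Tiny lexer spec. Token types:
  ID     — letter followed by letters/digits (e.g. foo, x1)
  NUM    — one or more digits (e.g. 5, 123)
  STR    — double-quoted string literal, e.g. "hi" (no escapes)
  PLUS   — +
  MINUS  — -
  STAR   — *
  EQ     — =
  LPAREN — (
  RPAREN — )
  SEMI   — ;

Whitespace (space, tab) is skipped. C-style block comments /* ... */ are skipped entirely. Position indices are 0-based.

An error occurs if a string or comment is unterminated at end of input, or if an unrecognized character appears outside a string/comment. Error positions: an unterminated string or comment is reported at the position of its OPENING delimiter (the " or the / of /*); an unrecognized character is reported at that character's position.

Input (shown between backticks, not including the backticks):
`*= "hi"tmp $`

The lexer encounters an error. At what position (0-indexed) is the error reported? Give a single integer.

pos=0: emit STAR '*'
pos=1: emit EQ '='
pos=3: enter STRING mode
pos=3: emit STR "hi" (now at pos=7)
pos=7: emit ID 'tmp' (now at pos=10)
pos=11: ERROR — unrecognized char '$'

Answer: 11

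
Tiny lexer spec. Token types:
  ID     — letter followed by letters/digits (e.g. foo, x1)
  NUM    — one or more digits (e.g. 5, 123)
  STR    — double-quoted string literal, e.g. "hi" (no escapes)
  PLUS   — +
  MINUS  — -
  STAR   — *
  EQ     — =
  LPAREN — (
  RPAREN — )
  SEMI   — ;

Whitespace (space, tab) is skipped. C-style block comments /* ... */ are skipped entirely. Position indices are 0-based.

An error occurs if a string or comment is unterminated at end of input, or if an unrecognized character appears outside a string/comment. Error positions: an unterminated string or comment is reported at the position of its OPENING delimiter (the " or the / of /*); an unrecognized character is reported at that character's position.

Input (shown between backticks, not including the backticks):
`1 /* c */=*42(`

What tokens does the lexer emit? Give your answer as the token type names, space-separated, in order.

Answer: NUM EQ STAR NUM LPAREN

Derivation:
pos=0: emit NUM '1' (now at pos=1)
pos=2: enter COMMENT mode (saw '/*')
exit COMMENT mode (now at pos=9)
pos=9: emit EQ '='
pos=10: emit STAR '*'
pos=11: emit NUM '42' (now at pos=13)
pos=13: emit LPAREN '('
DONE. 5 tokens: [NUM, EQ, STAR, NUM, LPAREN]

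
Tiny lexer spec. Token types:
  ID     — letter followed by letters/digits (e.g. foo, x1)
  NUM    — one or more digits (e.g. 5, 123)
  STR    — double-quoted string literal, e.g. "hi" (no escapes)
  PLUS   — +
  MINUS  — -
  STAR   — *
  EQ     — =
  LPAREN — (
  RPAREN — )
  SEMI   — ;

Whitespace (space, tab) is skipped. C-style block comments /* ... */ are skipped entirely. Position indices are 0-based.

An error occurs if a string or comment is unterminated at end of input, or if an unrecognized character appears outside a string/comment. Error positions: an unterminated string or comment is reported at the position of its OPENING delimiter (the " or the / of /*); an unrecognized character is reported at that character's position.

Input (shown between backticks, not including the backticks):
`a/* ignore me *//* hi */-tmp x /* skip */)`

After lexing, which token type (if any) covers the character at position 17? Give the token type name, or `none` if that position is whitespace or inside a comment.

Answer: none

Derivation:
pos=0: emit ID 'a' (now at pos=1)
pos=1: enter COMMENT mode (saw '/*')
exit COMMENT mode (now at pos=16)
pos=16: enter COMMENT mode (saw '/*')
exit COMMENT mode (now at pos=24)
pos=24: emit MINUS '-'
pos=25: emit ID 'tmp' (now at pos=28)
pos=29: emit ID 'x' (now at pos=30)
pos=31: enter COMMENT mode (saw '/*')
exit COMMENT mode (now at pos=41)
pos=41: emit RPAREN ')'
DONE. 5 tokens: [ID, MINUS, ID, ID, RPAREN]
Position 17: char is '*' -> none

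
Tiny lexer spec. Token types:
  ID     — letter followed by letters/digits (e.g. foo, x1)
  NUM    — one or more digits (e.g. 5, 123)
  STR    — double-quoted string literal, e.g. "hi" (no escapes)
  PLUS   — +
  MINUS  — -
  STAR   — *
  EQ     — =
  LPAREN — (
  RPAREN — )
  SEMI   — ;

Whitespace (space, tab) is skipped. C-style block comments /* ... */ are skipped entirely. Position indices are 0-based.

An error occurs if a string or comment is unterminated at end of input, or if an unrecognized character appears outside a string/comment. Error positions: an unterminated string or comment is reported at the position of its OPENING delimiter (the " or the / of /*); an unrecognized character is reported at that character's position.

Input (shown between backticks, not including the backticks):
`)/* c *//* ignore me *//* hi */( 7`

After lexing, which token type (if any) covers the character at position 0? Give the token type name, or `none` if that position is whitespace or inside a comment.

Answer: RPAREN

Derivation:
pos=0: emit RPAREN ')'
pos=1: enter COMMENT mode (saw '/*')
exit COMMENT mode (now at pos=8)
pos=8: enter COMMENT mode (saw '/*')
exit COMMENT mode (now at pos=23)
pos=23: enter COMMENT mode (saw '/*')
exit COMMENT mode (now at pos=31)
pos=31: emit LPAREN '('
pos=33: emit NUM '7' (now at pos=34)
DONE. 3 tokens: [RPAREN, LPAREN, NUM]
Position 0: char is ')' -> RPAREN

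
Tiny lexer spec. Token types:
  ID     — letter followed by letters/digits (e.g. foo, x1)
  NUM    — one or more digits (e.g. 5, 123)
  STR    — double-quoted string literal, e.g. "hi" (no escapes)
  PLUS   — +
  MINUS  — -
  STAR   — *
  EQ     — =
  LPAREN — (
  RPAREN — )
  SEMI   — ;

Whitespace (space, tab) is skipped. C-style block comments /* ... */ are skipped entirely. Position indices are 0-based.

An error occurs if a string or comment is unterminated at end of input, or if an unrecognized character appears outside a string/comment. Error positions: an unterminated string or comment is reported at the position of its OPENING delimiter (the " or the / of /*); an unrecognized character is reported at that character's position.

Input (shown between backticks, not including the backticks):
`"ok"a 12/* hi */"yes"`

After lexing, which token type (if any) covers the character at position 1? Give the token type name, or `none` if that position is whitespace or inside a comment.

Answer: STR

Derivation:
pos=0: enter STRING mode
pos=0: emit STR "ok" (now at pos=4)
pos=4: emit ID 'a' (now at pos=5)
pos=6: emit NUM '12' (now at pos=8)
pos=8: enter COMMENT mode (saw '/*')
exit COMMENT mode (now at pos=16)
pos=16: enter STRING mode
pos=16: emit STR "yes" (now at pos=21)
DONE. 4 tokens: [STR, ID, NUM, STR]
Position 1: char is 'o' -> STR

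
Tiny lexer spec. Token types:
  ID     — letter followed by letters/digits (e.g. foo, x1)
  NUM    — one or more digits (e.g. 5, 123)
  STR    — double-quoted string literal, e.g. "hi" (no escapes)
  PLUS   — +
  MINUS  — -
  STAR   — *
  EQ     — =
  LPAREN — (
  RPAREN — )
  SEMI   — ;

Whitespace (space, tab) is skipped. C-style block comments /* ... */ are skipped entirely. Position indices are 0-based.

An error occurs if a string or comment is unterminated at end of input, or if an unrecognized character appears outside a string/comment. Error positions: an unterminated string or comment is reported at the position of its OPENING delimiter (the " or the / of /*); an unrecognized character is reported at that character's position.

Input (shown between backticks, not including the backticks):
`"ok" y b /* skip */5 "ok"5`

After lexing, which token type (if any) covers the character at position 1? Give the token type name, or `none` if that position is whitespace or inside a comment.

Answer: STR

Derivation:
pos=0: enter STRING mode
pos=0: emit STR "ok" (now at pos=4)
pos=5: emit ID 'y' (now at pos=6)
pos=7: emit ID 'b' (now at pos=8)
pos=9: enter COMMENT mode (saw '/*')
exit COMMENT mode (now at pos=19)
pos=19: emit NUM '5' (now at pos=20)
pos=21: enter STRING mode
pos=21: emit STR "ok" (now at pos=25)
pos=25: emit NUM '5' (now at pos=26)
DONE. 6 tokens: [STR, ID, ID, NUM, STR, NUM]
Position 1: char is 'o' -> STR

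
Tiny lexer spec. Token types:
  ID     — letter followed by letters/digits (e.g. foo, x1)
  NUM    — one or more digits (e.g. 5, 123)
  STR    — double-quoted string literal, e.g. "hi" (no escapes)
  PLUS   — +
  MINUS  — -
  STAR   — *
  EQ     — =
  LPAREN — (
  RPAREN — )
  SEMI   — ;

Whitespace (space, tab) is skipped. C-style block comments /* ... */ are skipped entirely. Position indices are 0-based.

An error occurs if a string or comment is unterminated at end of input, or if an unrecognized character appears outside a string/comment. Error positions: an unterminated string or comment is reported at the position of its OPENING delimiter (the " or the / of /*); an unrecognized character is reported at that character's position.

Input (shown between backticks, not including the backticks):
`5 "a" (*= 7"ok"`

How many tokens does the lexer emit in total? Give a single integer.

pos=0: emit NUM '5' (now at pos=1)
pos=2: enter STRING mode
pos=2: emit STR "a" (now at pos=5)
pos=6: emit LPAREN '('
pos=7: emit STAR '*'
pos=8: emit EQ '='
pos=10: emit NUM '7' (now at pos=11)
pos=11: enter STRING mode
pos=11: emit STR "ok" (now at pos=15)
DONE. 7 tokens: [NUM, STR, LPAREN, STAR, EQ, NUM, STR]

Answer: 7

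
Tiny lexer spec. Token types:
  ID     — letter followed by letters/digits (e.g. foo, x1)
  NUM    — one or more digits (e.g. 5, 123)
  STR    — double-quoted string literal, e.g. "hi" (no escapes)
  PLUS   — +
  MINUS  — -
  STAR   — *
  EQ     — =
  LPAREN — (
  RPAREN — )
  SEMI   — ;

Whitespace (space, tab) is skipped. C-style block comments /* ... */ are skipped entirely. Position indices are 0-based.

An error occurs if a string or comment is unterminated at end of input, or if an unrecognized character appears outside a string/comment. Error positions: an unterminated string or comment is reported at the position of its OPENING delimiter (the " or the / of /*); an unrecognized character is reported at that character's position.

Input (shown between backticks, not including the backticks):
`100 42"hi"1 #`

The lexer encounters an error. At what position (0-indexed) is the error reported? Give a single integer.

Answer: 12

Derivation:
pos=0: emit NUM '100' (now at pos=3)
pos=4: emit NUM '42' (now at pos=6)
pos=6: enter STRING mode
pos=6: emit STR "hi" (now at pos=10)
pos=10: emit NUM '1' (now at pos=11)
pos=12: ERROR — unrecognized char '#'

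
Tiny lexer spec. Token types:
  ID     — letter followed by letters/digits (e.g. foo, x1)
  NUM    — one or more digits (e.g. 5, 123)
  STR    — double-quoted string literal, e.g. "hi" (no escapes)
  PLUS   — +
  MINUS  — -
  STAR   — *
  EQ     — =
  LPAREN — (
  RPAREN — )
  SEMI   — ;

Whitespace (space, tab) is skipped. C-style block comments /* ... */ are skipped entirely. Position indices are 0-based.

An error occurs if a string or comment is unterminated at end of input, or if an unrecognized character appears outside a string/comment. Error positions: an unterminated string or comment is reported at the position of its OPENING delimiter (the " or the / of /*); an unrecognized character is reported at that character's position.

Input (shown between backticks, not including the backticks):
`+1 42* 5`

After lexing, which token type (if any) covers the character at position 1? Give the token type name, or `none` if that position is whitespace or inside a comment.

pos=0: emit PLUS '+'
pos=1: emit NUM '1' (now at pos=2)
pos=3: emit NUM '42' (now at pos=5)
pos=5: emit STAR '*'
pos=7: emit NUM '5' (now at pos=8)
DONE. 5 tokens: [PLUS, NUM, NUM, STAR, NUM]
Position 1: char is '1' -> NUM

Answer: NUM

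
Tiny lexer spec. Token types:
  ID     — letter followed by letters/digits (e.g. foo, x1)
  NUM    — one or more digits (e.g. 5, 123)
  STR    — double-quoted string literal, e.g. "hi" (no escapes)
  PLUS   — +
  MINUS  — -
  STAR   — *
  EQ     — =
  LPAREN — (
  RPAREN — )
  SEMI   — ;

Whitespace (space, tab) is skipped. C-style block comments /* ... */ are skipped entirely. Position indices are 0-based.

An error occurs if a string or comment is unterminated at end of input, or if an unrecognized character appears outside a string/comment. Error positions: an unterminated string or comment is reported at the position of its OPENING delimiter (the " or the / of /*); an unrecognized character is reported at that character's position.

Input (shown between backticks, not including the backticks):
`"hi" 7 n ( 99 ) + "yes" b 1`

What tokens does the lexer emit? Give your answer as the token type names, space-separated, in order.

pos=0: enter STRING mode
pos=0: emit STR "hi" (now at pos=4)
pos=5: emit NUM '7' (now at pos=6)
pos=7: emit ID 'n' (now at pos=8)
pos=9: emit LPAREN '('
pos=11: emit NUM '99' (now at pos=13)
pos=14: emit RPAREN ')'
pos=16: emit PLUS '+'
pos=18: enter STRING mode
pos=18: emit STR "yes" (now at pos=23)
pos=24: emit ID 'b' (now at pos=25)
pos=26: emit NUM '1' (now at pos=27)
DONE. 10 tokens: [STR, NUM, ID, LPAREN, NUM, RPAREN, PLUS, STR, ID, NUM]

Answer: STR NUM ID LPAREN NUM RPAREN PLUS STR ID NUM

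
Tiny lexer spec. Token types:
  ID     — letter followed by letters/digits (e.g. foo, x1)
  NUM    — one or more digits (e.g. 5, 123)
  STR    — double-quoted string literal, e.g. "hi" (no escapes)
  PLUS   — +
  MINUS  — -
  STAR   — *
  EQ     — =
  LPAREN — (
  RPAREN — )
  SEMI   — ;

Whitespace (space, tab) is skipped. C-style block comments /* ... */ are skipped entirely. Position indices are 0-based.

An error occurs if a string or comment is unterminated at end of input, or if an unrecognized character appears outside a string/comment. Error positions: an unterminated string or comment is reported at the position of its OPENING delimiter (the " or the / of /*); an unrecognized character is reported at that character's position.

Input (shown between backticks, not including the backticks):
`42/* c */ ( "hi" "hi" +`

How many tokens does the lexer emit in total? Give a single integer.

pos=0: emit NUM '42' (now at pos=2)
pos=2: enter COMMENT mode (saw '/*')
exit COMMENT mode (now at pos=9)
pos=10: emit LPAREN '('
pos=12: enter STRING mode
pos=12: emit STR "hi" (now at pos=16)
pos=17: enter STRING mode
pos=17: emit STR "hi" (now at pos=21)
pos=22: emit PLUS '+'
DONE. 5 tokens: [NUM, LPAREN, STR, STR, PLUS]

Answer: 5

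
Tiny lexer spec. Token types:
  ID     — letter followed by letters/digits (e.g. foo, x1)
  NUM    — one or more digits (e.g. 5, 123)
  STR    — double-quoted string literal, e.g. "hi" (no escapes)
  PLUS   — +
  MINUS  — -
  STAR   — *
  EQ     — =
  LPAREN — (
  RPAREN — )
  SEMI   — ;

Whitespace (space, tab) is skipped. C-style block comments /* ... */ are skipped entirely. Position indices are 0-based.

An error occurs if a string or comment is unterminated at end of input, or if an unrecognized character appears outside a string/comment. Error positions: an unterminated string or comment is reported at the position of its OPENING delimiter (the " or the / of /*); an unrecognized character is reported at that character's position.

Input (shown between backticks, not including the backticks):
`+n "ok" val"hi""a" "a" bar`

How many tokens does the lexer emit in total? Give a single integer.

Answer: 8

Derivation:
pos=0: emit PLUS '+'
pos=1: emit ID 'n' (now at pos=2)
pos=3: enter STRING mode
pos=3: emit STR "ok" (now at pos=7)
pos=8: emit ID 'val' (now at pos=11)
pos=11: enter STRING mode
pos=11: emit STR "hi" (now at pos=15)
pos=15: enter STRING mode
pos=15: emit STR "a" (now at pos=18)
pos=19: enter STRING mode
pos=19: emit STR "a" (now at pos=22)
pos=23: emit ID 'bar' (now at pos=26)
DONE. 8 tokens: [PLUS, ID, STR, ID, STR, STR, STR, ID]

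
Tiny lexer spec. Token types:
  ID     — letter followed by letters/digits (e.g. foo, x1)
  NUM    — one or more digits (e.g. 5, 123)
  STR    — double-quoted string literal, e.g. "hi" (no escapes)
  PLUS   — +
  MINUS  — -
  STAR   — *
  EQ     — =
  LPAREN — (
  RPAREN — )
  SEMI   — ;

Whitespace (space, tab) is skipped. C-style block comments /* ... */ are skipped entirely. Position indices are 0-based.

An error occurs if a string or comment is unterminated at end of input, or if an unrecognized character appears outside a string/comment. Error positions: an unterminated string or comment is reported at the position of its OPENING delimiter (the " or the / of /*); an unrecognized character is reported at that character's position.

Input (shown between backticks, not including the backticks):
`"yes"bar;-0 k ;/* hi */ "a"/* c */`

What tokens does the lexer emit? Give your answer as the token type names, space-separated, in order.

pos=0: enter STRING mode
pos=0: emit STR "yes" (now at pos=5)
pos=5: emit ID 'bar' (now at pos=8)
pos=8: emit SEMI ';'
pos=9: emit MINUS '-'
pos=10: emit NUM '0' (now at pos=11)
pos=12: emit ID 'k' (now at pos=13)
pos=14: emit SEMI ';'
pos=15: enter COMMENT mode (saw '/*')
exit COMMENT mode (now at pos=23)
pos=24: enter STRING mode
pos=24: emit STR "a" (now at pos=27)
pos=27: enter COMMENT mode (saw '/*')
exit COMMENT mode (now at pos=34)
DONE. 8 tokens: [STR, ID, SEMI, MINUS, NUM, ID, SEMI, STR]

Answer: STR ID SEMI MINUS NUM ID SEMI STR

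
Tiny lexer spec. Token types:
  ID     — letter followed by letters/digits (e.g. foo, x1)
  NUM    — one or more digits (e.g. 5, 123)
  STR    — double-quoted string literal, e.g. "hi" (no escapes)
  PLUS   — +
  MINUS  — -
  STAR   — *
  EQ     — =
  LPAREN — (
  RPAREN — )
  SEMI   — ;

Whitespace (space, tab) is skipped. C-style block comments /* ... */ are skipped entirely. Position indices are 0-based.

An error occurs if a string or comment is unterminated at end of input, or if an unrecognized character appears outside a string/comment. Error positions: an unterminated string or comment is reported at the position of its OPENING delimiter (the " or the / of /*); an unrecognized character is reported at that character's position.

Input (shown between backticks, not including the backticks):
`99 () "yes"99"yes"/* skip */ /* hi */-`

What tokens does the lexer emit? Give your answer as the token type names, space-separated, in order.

pos=0: emit NUM '99' (now at pos=2)
pos=3: emit LPAREN '('
pos=4: emit RPAREN ')'
pos=6: enter STRING mode
pos=6: emit STR "yes" (now at pos=11)
pos=11: emit NUM '99' (now at pos=13)
pos=13: enter STRING mode
pos=13: emit STR "yes" (now at pos=18)
pos=18: enter COMMENT mode (saw '/*')
exit COMMENT mode (now at pos=28)
pos=29: enter COMMENT mode (saw '/*')
exit COMMENT mode (now at pos=37)
pos=37: emit MINUS '-'
DONE. 7 tokens: [NUM, LPAREN, RPAREN, STR, NUM, STR, MINUS]

Answer: NUM LPAREN RPAREN STR NUM STR MINUS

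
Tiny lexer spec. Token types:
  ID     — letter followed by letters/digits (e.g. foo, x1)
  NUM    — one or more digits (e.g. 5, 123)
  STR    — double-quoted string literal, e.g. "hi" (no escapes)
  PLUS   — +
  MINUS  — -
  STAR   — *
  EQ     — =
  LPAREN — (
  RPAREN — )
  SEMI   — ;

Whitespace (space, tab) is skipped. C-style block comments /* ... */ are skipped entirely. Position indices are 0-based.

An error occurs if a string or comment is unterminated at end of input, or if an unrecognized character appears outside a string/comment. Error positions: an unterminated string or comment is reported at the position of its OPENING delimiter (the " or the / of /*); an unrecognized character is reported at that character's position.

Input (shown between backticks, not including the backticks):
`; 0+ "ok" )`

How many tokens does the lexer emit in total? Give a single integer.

Answer: 5

Derivation:
pos=0: emit SEMI ';'
pos=2: emit NUM '0' (now at pos=3)
pos=3: emit PLUS '+'
pos=5: enter STRING mode
pos=5: emit STR "ok" (now at pos=9)
pos=10: emit RPAREN ')'
DONE. 5 tokens: [SEMI, NUM, PLUS, STR, RPAREN]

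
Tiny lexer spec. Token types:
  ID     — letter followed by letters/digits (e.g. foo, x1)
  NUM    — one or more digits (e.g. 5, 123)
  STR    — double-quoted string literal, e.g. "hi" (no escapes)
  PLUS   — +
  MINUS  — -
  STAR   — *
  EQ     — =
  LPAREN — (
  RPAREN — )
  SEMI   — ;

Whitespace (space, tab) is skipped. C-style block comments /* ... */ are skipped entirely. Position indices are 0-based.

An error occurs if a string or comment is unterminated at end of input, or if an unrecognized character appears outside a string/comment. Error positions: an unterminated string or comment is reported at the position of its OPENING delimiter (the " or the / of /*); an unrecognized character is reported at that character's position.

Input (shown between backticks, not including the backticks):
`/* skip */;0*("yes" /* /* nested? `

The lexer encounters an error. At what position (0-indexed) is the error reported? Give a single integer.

Answer: 20

Derivation:
pos=0: enter COMMENT mode (saw '/*')
exit COMMENT mode (now at pos=10)
pos=10: emit SEMI ';'
pos=11: emit NUM '0' (now at pos=12)
pos=12: emit STAR '*'
pos=13: emit LPAREN '('
pos=14: enter STRING mode
pos=14: emit STR "yes" (now at pos=19)
pos=20: enter COMMENT mode (saw '/*')
pos=20: ERROR — unterminated comment (reached EOF)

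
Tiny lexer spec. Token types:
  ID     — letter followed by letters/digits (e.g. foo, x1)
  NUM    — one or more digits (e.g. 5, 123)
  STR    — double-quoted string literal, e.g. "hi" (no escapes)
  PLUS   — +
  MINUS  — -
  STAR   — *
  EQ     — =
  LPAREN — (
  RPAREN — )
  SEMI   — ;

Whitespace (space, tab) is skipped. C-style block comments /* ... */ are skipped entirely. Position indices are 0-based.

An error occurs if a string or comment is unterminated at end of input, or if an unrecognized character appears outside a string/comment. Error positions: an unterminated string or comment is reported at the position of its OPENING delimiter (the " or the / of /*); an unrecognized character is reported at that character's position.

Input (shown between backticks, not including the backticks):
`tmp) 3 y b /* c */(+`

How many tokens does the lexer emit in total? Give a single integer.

Answer: 7

Derivation:
pos=0: emit ID 'tmp' (now at pos=3)
pos=3: emit RPAREN ')'
pos=5: emit NUM '3' (now at pos=6)
pos=7: emit ID 'y' (now at pos=8)
pos=9: emit ID 'b' (now at pos=10)
pos=11: enter COMMENT mode (saw '/*')
exit COMMENT mode (now at pos=18)
pos=18: emit LPAREN '('
pos=19: emit PLUS '+'
DONE. 7 tokens: [ID, RPAREN, NUM, ID, ID, LPAREN, PLUS]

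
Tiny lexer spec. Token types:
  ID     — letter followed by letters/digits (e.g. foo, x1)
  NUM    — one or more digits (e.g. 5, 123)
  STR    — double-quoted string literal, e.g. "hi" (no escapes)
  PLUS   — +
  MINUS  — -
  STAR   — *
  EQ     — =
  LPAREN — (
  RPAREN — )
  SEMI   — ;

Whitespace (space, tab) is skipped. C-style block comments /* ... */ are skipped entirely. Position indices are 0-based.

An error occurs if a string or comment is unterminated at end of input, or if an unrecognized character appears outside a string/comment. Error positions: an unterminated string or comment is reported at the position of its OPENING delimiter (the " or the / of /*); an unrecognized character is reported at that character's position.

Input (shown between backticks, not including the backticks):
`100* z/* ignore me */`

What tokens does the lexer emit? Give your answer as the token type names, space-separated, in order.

pos=0: emit NUM '100' (now at pos=3)
pos=3: emit STAR '*'
pos=5: emit ID 'z' (now at pos=6)
pos=6: enter COMMENT mode (saw '/*')
exit COMMENT mode (now at pos=21)
DONE. 3 tokens: [NUM, STAR, ID]

Answer: NUM STAR ID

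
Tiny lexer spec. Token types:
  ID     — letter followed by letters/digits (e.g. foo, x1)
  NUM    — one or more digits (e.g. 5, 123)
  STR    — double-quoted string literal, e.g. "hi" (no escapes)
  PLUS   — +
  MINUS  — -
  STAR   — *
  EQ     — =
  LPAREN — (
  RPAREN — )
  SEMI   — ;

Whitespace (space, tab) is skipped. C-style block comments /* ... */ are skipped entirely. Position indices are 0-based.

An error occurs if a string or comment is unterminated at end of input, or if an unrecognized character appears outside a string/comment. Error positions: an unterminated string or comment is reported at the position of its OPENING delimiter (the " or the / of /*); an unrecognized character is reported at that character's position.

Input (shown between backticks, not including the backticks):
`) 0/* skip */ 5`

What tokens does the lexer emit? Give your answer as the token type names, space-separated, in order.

pos=0: emit RPAREN ')'
pos=2: emit NUM '0' (now at pos=3)
pos=3: enter COMMENT mode (saw '/*')
exit COMMENT mode (now at pos=13)
pos=14: emit NUM '5' (now at pos=15)
DONE. 3 tokens: [RPAREN, NUM, NUM]

Answer: RPAREN NUM NUM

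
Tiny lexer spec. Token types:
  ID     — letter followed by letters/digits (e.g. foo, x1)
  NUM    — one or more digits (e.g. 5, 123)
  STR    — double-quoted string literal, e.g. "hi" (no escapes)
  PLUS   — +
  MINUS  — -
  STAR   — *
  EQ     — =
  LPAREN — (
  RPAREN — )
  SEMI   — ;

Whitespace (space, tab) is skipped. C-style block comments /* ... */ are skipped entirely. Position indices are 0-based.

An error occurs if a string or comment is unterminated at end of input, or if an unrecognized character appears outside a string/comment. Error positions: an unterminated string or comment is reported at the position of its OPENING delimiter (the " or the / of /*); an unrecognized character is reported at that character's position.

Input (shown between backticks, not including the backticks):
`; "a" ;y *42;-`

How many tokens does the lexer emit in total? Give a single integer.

pos=0: emit SEMI ';'
pos=2: enter STRING mode
pos=2: emit STR "a" (now at pos=5)
pos=6: emit SEMI ';'
pos=7: emit ID 'y' (now at pos=8)
pos=9: emit STAR '*'
pos=10: emit NUM '42' (now at pos=12)
pos=12: emit SEMI ';'
pos=13: emit MINUS '-'
DONE. 8 tokens: [SEMI, STR, SEMI, ID, STAR, NUM, SEMI, MINUS]

Answer: 8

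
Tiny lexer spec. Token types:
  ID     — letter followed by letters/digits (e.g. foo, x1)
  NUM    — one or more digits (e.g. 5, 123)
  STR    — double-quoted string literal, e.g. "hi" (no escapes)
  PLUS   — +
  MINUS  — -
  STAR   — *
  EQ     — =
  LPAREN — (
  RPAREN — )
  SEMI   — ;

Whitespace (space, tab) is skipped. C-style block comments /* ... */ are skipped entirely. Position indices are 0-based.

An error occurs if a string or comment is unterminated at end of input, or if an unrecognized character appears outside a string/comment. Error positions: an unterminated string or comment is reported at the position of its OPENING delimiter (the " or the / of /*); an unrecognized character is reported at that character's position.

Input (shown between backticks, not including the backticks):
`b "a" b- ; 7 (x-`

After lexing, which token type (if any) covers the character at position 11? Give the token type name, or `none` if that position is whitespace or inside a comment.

Answer: NUM

Derivation:
pos=0: emit ID 'b' (now at pos=1)
pos=2: enter STRING mode
pos=2: emit STR "a" (now at pos=5)
pos=6: emit ID 'b' (now at pos=7)
pos=7: emit MINUS '-'
pos=9: emit SEMI ';'
pos=11: emit NUM '7' (now at pos=12)
pos=13: emit LPAREN '('
pos=14: emit ID 'x' (now at pos=15)
pos=15: emit MINUS '-'
DONE. 9 tokens: [ID, STR, ID, MINUS, SEMI, NUM, LPAREN, ID, MINUS]
Position 11: char is '7' -> NUM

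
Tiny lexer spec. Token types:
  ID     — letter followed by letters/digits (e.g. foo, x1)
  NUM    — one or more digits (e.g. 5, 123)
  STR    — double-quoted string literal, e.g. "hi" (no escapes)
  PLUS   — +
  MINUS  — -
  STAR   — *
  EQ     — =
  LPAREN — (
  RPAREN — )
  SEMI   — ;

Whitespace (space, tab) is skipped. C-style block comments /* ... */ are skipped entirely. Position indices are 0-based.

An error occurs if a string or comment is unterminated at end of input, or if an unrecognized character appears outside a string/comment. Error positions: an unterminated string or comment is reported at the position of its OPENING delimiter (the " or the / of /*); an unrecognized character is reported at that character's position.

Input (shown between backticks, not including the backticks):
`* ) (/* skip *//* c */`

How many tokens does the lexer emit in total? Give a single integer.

pos=0: emit STAR '*'
pos=2: emit RPAREN ')'
pos=4: emit LPAREN '('
pos=5: enter COMMENT mode (saw '/*')
exit COMMENT mode (now at pos=15)
pos=15: enter COMMENT mode (saw '/*')
exit COMMENT mode (now at pos=22)
DONE. 3 tokens: [STAR, RPAREN, LPAREN]

Answer: 3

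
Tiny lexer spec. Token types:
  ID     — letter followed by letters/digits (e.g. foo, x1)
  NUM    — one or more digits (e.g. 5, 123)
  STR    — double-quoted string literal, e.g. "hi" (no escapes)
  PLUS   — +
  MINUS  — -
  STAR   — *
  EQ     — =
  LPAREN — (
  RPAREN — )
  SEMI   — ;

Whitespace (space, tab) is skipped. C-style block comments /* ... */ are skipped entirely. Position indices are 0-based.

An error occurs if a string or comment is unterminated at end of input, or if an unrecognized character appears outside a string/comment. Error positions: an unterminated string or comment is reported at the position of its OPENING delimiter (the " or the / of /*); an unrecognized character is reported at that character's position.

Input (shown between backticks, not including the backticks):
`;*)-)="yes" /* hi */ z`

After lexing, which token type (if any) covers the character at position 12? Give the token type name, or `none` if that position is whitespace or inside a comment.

pos=0: emit SEMI ';'
pos=1: emit STAR '*'
pos=2: emit RPAREN ')'
pos=3: emit MINUS '-'
pos=4: emit RPAREN ')'
pos=5: emit EQ '='
pos=6: enter STRING mode
pos=6: emit STR "yes" (now at pos=11)
pos=12: enter COMMENT mode (saw '/*')
exit COMMENT mode (now at pos=20)
pos=21: emit ID 'z' (now at pos=22)
DONE. 8 tokens: [SEMI, STAR, RPAREN, MINUS, RPAREN, EQ, STR, ID]
Position 12: char is '/' -> none

Answer: none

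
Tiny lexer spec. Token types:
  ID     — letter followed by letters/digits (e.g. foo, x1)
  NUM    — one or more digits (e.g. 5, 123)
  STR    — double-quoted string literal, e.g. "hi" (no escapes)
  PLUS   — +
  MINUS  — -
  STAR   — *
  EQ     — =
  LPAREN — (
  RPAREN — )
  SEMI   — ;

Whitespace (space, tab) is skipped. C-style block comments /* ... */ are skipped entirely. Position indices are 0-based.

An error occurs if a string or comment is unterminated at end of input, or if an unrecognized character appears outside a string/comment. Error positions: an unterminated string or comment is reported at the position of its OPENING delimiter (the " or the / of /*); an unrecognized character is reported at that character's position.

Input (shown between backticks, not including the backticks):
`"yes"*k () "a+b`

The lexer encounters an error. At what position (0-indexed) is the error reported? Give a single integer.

Answer: 11

Derivation:
pos=0: enter STRING mode
pos=0: emit STR "yes" (now at pos=5)
pos=5: emit STAR '*'
pos=6: emit ID 'k' (now at pos=7)
pos=8: emit LPAREN '('
pos=9: emit RPAREN ')'
pos=11: enter STRING mode
pos=11: ERROR — unterminated string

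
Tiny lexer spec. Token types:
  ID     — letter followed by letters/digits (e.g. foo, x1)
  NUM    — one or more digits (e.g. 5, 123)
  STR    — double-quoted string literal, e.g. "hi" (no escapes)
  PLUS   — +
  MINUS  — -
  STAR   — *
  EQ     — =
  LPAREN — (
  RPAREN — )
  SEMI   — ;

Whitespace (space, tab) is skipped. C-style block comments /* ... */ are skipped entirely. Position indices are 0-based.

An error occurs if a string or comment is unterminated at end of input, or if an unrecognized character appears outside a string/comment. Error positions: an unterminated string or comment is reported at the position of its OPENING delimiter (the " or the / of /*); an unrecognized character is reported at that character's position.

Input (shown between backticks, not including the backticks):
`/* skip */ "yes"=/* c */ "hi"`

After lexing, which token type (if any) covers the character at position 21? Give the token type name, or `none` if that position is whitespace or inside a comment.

pos=0: enter COMMENT mode (saw '/*')
exit COMMENT mode (now at pos=10)
pos=11: enter STRING mode
pos=11: emit STR "yes" (now at pos=16)
pos=16: emit EQ '='
pos=17: enter COMMENT mode (saw '/*')
exit COMMENT mode (now at pos=24)
pos=25: enter STRING mode
pos=25: emit STR "hi" (now at pos=29)
DONE. 3 tokens: [STR, EQ, STR]
Position 21: char is ' ' -> none

Answer: none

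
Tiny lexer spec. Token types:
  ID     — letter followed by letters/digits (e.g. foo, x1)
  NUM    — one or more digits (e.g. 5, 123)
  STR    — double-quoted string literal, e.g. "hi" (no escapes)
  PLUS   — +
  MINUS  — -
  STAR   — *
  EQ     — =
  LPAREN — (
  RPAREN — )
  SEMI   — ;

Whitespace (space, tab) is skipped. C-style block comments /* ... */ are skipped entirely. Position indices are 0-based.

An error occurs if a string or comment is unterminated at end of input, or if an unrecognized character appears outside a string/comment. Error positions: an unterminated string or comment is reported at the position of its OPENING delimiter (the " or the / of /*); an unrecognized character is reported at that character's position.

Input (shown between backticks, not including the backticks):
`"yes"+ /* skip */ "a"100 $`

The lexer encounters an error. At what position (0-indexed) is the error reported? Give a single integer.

pos=0: enter STRING mode
pos=0: emit STR "yes" (now at pos=5)
pos=5: emit PLUS '+'
pos=7: enter COMMENT mode (saw '/*')
exit COMMENT mode (now at pos=17)
pos=18: enter STRING mode
pos=18: emit STR "a" (now at pos=21)
pos=21: emit NUM '100' (now at pos=24)
pos=25: ERROR — unrecognized char '$'

Answer: 25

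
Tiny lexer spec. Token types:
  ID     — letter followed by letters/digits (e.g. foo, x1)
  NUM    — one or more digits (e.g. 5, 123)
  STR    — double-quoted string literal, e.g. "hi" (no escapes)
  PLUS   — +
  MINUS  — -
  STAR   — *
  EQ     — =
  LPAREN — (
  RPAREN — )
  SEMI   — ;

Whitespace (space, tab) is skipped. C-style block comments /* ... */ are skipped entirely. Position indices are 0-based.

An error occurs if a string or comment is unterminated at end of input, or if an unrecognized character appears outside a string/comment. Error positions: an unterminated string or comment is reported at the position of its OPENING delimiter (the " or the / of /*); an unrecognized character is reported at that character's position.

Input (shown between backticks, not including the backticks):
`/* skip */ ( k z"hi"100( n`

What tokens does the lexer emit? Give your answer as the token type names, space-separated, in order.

Answer: LPAREN ID ID STR NUM LPAREN ID

Derivation:
pos=0: enter COMMENT mode (saw '/*')
exit COMMENT mode (now at pos=10)
pos=11: emit LPAREN '('
pos=13: emit ID 'k' (now at pos=14)
pos=15: emit ID 'z' (now at pos=16)
pos=16: enter STRING mode
pos=16: emit STR "hi" (now at pos=20)
pos=20: emit NUM '100' (now at pos=23)
pos=23: emit LPAREN '('
pos=25: emit ID 'n' (now at pos=26)
DONE. 7 tokens: [LPAREN, ID, ID, STR, NUM, LPAREN, ID]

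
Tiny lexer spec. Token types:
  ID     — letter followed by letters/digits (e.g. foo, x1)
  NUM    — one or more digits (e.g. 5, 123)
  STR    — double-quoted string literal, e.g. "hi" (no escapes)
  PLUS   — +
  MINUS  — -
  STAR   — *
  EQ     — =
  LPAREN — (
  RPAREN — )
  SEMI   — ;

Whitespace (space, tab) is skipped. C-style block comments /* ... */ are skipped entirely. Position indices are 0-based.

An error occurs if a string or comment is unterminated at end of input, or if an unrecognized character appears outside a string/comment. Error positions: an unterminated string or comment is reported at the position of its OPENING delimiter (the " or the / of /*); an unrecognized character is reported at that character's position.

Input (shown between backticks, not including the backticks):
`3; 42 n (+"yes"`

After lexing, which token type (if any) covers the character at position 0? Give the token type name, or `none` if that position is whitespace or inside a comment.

Answer: NUM

Derivation:
pos=0: emit NUM '3' (now at pos=1)
pos=1: emit SEMI ';'
pos=3: emit NUM '42' (now at pos=5)
pos=6: emit ID 'n' (now at pos=7)
pos=8: emit LPAREN '('
pos=9: emit PLUS '+'
pos=10: enter STRING mode
pos=10: emit STR "yes" (now at pos=15)
DONE. 7 tokens: [NUM, SEMI, NUM, ID, LPAREN, PLUS, STR]
Position 0: char is '3' -> NUM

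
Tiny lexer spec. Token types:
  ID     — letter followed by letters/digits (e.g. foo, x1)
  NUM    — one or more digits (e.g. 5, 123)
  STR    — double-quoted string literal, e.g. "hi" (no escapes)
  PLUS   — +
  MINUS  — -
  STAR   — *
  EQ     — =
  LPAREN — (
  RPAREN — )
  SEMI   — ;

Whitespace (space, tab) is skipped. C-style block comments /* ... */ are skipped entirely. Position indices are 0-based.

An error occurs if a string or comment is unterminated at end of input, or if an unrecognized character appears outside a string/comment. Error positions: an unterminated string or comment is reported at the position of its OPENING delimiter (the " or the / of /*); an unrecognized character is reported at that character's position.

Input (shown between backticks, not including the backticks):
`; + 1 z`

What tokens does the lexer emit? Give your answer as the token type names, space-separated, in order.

Answer: SEMI PLUS NUM ID

Derivation:
pos=0: emit SEMI ';'
pos=2: emit PLUS '+'
pos=4: emit NUM '1' (now at pos=5)
pos=6: emit ID 'z' (now at pos=7)
DONE. 4 tokens: [SEMI, PLUS, NUM, ID]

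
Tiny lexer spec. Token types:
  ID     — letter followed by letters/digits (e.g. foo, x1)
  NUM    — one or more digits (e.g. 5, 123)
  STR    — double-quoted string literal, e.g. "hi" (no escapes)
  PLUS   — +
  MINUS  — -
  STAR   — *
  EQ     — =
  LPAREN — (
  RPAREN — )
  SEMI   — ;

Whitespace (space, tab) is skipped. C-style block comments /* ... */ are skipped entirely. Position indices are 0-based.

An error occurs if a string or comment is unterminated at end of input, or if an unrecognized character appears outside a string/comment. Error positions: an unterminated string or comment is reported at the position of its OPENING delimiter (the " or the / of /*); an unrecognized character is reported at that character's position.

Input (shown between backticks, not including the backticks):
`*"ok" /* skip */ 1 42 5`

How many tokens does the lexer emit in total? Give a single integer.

Answer: 5

Derivation:
pos=0: emit STAR '*'
pos=1: enter STRING mode
pos=1: emit STR "ok" (now at pos=5)
pos=6: enter COMMENT mode (saw '/*')
exit COMMENT mode (now at pos=16)
pos=17: emit NUM '1' (now at pos=18)
pos=19: emit NUM '42' (now at pos=21)
pos=22: emit NUM '5' (now at pos=23)
DONE. 5 tokens: [STAR, STR, NUM, NUM, NUM]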